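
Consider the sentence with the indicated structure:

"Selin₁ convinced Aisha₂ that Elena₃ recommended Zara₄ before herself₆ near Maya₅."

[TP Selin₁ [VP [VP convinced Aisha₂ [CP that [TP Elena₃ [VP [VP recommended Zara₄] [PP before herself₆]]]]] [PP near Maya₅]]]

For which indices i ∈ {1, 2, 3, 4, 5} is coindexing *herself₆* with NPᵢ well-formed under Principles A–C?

*herself* is an anaphor, so Principle A applies: it must be bound in its binding domain.
Binding domain of *herself₆*: the embedded TP, whose subject is Elena₃.
*Selin₁* c-commands the anaphor but is outside its binding domain → cannot satisfy Principle A.
*Aisha₂* c-commands the anaphor but is outside its binding domain → cannot satisfy Principle A.
*Elena₃* c-commands the anaphor within its binding domain → licit binder.
*Zara₄* does not c-command the anaphor → cannot bind it.
*Maya₅* does not c-command the anaphor → cannot bind it.

{3}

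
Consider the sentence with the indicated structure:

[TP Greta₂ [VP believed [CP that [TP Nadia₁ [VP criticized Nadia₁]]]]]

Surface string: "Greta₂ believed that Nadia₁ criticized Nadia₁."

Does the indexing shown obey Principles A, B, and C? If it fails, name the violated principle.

Principle C

The two coindexed NPs are *Nadia₁* (the higher occurrence) and *Nadia₁* (the lower occurrence).
*Nadia₁* (the lower occurrence) is an R-expression. Principle C requires it to be free everywhere.
*Nadia₁* (the higher occurrence) c-commands it and carries the same index.
The R-expression is bound → Principle C violation.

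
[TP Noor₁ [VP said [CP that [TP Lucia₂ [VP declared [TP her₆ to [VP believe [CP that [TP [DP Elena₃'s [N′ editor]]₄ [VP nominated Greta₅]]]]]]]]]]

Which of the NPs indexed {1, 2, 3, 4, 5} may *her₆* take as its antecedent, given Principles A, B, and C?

*her* is a pronoun, so Principle B applies: it must be free in its binding domain.
Binding domain of *her₆*: the embedded TP, whose subject is Lucia₂.
*Noor₁* c-commands the pronoun but from outside its binding domain, and is not c-commanded by it → coindexation permitted.
*Lucia₂* c-commands the pronoun within its binding domain → coindexation would violate Principle B.
*Elena₃*: the pronoun c-commands this R-expression → coindexation would violate Principle C on *Elena₃*.
*[Elena₃'s editor]₄*: the pronoun c-commands this R-expression → coindexation would violate Principle C on *[Elena₃'s editor]₄*.
*Greta₅*: the pronoun c-commands this R-expression → coindexation would violate Principle C on *Greta₅*.

{1}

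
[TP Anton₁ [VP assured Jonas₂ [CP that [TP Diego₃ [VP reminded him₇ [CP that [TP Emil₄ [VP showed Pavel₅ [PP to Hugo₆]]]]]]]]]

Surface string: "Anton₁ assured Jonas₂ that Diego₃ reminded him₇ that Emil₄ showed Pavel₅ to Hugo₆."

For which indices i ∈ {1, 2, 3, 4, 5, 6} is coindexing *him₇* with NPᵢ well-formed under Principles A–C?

{1, 2}

*him* is a pronoun, so Principle B applies: it must be free in its binding domain.
Binding domain of *him₇*: the embedded TP, whose subject is Diego₃.
*Anton₁* c-commands the pronoun but from outside its binding domain, and is not c-commanded by it → coindexation permitted.
*Jonas₂* c-commands the pronoun but from outside its binding domain, and is not c-commanded by it → coindexation permitted.
*Diego₃* c-commands the pronoun within its binding domain → coindexation would violate Principle B.
*Emil₄*: the pronoun c-commands this R-expression → coindexation would violate Principle C on *Emil₄*.
*Pavel₅*: the pronoun c-commands this R-expression → coindexation would violate Principle C on *Pavel₅*.
*Hugo₆*: the pronoun c-commands this R-expression → coindexation would violate Principle C on *Hugo₆*.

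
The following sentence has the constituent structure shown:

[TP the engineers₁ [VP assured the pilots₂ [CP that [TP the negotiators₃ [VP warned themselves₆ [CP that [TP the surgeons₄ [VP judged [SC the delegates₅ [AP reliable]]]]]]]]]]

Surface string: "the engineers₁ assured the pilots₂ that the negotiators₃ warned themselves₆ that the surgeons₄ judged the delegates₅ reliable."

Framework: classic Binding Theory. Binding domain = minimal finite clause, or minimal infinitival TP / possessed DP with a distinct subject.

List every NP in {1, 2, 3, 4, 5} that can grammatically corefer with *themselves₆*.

{3}

*themselves* is an anaphor, so Principle A applies: it must be bound in its binding domain.
Binding domain of *themselves₆*: the embedded TP, whose subject is the negotiators₃.
*the engineers₁* c-commands the anaphor but is outside its binding domain → cannot satisfy Principle A.
*the pilots₂* c-commands the anaphor but is outside its binding domain → cannot satisfy Principle A.
*the negotiators₃* c-commands the anaphor within its binding domain → licit binder.
*the surgeons₄* does not c-command the anaphor → cannot bind it.
*the delegates₅* does not c-command the anaphor → cannot bind it.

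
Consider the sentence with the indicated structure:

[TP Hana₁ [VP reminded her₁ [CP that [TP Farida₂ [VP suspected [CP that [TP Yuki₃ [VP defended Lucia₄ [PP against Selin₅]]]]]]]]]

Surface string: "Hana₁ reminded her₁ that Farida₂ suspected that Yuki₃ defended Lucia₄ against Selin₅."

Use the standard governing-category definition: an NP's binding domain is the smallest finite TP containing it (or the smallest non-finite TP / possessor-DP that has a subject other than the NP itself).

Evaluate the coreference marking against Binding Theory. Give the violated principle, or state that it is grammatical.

The two coindexed NPs are *Hana₁* and *her₁*.
*her₁* is a pronoun. Its binding domain is the matrix TP, whose subject is Hana₁.
*Hana₁* c-commands it within that domain and carries the same index.
The pronoun is locally bound → Principle B violation.

Principle B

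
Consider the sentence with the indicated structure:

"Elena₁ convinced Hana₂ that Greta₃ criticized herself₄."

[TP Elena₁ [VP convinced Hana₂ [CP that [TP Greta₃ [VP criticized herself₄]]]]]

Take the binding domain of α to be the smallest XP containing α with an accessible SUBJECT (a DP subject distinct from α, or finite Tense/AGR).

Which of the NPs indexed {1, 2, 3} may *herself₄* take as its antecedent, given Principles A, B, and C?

*herself* is an anaphor, so Principle A applies: it must be bound in its binding domain.
Binding domain of *herself₄*: the embedded TP, whose subject is Greta₃.
*Elena₁* c-commands the anaphor but is outside its binding domain → cannot satisfy Principle A.
*Hana₂* c-commands the anaphor but is outside its binding domain → cannot satisfy Principle A.
*Greta₃* c-commands the anaphor within its binding domain → licit binder.

{3}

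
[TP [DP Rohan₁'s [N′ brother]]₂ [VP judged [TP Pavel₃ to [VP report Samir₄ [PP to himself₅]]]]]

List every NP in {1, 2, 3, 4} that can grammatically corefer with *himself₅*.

{3, 4}

*himself* is an anaphor, so Principle A applies: it must be bound in its binding domain.
Binding domain of *himself₅*: the embedded TP, whose subject is Pavel₃.
*Rohan₁* does not c-command the anaphor → cannot bind it.
*[Rohan₁'s brother]₂* c-commands the anaphor but is outside its binding domain → cannot satisfy Principle A.
*Pavel₃* c-commands the anaphor within its binding domain → licit binder.
*Samir₄* c-commands the anaphor within its binding domain → licit binder.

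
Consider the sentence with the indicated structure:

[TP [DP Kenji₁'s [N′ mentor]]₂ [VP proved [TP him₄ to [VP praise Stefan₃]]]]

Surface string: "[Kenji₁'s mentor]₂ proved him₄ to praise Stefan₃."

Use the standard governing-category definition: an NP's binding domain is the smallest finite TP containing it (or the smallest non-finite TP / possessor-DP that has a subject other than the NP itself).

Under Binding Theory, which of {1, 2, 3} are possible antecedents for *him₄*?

{1}

*him* is a pronoun, so Principle B applies: it must be free in its binding domain.
Binding domain of *him₄*: the matrix TP, whose subject is [Kenji₁'s mentor]₂.
*Kenji₁* and the pronoun do not c-command one another → neither Principle B nor Principle C is at stake; coindexation permitted.
*[Kenji₁'s mentor]₂* c-commands the pronoun within its binding domain → coindexation would violate Principle B.
*Stefan₃*: the pronoun c-commands this R-expression → coindexation would violate Principle C on *Stefan₃*.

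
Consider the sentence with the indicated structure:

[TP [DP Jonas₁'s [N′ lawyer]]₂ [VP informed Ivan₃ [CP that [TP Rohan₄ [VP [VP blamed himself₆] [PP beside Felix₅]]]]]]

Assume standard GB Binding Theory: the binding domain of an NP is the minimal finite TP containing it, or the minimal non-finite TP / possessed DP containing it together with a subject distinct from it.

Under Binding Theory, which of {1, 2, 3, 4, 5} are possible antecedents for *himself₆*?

*himself* is an anaphor, so Principle A applies: it must be bound in its binding domain.
Binding domain of *himself₆*: the embedded TP, whose subject is Rohan₄.
*Jonas₁* does not c-command the anaphor → cannot bind it.
*[Jonas₁'s lawyer]₂* c-commands the anaphor but is outside its binding domain → cannot satisfy Principle A.
*Ivan₃* c-commands the anaphor but is outside its binding domain → cannot satisfy Principle A.
*Rohan₄* c-commands the anaphor within its binding domain → licit binder.
*Felix₅* does not c-command the anaphor → cannot bind it.

{4}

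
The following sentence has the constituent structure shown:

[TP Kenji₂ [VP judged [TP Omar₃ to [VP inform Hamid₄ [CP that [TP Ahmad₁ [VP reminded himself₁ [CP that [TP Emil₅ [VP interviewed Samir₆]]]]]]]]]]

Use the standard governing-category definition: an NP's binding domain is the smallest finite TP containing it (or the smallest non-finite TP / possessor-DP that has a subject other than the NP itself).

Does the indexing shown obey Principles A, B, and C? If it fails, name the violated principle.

grammatical

The two coindexed NPs are *Ahmad₁* and *himself₁*.
*himself₁* is an anaphor; its binding domain is the embedded TP, whose subject is Ahmad₁. *Ahmad₁* c-commands it within that domain and shares its index, so Principle A is satisfied.
*Ahmad₁* is an R-expression; *himself₁* does not c-command it, and no other NP shares its index, so Principle C is satisfied.
All principles are respected.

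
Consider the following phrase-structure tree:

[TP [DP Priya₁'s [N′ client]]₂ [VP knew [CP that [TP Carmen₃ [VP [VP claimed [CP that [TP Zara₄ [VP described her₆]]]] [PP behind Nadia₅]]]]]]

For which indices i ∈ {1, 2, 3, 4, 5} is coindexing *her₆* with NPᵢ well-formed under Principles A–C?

{1, 2, 3, 5}

*her* is a pronoun, so Principle B applies: it must be free in its binding domain.
Binding domain of *her₆*: the embedded TP, whose subject is Zara₄.
*Priya₁* and the pronoun do not c-command one another → neither Principle B nor Principle C is at stake; coindexation permitted.
*[Priya₁'s client]₂* c-commands the pronoun but from outside its binding domain, and is not c-commanded by it → coindexation permitted.
*Carmen₃* c-commands the pronoun but from outside its binding domain, and is not c-commanded by it → coindexation permitted.
*Zara₄* c-commands the pronoun within its binding domain → coindexation would violate Principle B.
*Nadia₅* and the pronoun do not c-command one another → neither Principle B nor Principle C is at stake; coindexation permitted.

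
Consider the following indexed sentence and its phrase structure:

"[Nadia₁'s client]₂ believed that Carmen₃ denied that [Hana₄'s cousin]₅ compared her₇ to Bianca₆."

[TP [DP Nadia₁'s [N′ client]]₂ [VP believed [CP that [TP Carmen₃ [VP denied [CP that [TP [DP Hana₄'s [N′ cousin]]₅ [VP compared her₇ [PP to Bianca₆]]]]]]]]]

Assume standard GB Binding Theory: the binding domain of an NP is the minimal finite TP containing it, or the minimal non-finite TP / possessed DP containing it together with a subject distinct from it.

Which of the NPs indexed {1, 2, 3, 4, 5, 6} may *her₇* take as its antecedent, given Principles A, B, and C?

*her* is a pronoun, so Principle B applies: it must be free in its binding domain.
Binding domain of *her₇*: the embedded TP, whose subject is [Hana₄'s cousin]₅.
*Nadia₁* and the pronoun do not c-command one another → neither Principle B nor Principle C is at stake; coindexation permitted.
*[Nadia₁'s client]₂* c-commands the pronoun but from outside its binding domain, and is not c-commanded by it → coindexation permitted.
*Carmen₃* c-commands the pronoun but from outside its binding domain, and is not c-commanded by it → coindexation permitted.
*Hana₄* and the pronoun do not c-command one another → neither Principle B nor Principle C is at stake; coindexation permitted.
*[Hana₄'s cousin]₅* c-commands the pronoun within its binding domain → coindexation would violate Principle B.
*Bianca₆*: the pronoun c-commands this R-expression → coindexation would violate Principle C on *Bianca₆*.

{1, 2, 3, 4}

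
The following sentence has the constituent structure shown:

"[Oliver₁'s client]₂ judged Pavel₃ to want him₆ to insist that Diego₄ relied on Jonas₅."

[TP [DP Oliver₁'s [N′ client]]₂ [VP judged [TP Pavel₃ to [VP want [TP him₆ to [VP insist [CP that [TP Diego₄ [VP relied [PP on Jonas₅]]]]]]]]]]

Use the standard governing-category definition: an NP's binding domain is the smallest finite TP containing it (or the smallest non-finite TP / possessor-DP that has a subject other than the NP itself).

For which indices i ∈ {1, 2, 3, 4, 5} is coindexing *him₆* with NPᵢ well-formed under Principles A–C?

*him* is a pronoun, so Principle B applies: it must be free in its binding domain.
Binding domain of *him₆*: the embedded TP, whose subject is Pavel₃.
*Oliver₁* and the pronoun do not c-command one another → neither Principle B nor Principle C is at stake; coindexation permitted.
*[Oliver₁'s client]₂* c-commands the pronoun but from outside its binding domain, and is not c-commanded by it → coindexation permitted.
*Pavel₃* c-commands the pronoun within its binding domain → coindexation would violate Principle B.
*Diego₄*: the pronoun c-commands this R-expression → coindexation would violate Principle C on *Diego₄*.
*Jonas₅*: the pronoun c-commands this R-expression → coindexation would violate Principle C on *Jonas₅*.

{1, 2}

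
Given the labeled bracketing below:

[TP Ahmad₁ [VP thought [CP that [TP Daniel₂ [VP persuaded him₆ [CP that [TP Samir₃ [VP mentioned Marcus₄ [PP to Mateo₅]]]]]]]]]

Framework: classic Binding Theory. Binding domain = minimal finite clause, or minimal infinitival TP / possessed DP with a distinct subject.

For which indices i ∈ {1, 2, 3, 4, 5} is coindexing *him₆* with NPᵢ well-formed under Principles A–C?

*him* is a pronoun, so Principle B applies: it must be free in its binding domain.
Binding domain of *him₆*: the embedded TP, whose subject is Daniel₂.
*Ahmad₁* c-commands the pronoun but from outside its binding domain, and is not c-commanded by it → coindexation permitted.
*Daniel₂* c-commands the pronoun within its binding domain → coindexation would violate Principle B.
*Samir₃*: the pronoun c-commands this R-expression → coindexation would violate Principle C on *Samir₃*.
*Marcus₄*: the pronoun c-commands this R-expression → coindexation would violate Principle C on *Marcus₄*.
*Mateo₅*: the pronoun c-commands this R-expression → coindexation would violate Principle C on *Mateo₅*.

{1}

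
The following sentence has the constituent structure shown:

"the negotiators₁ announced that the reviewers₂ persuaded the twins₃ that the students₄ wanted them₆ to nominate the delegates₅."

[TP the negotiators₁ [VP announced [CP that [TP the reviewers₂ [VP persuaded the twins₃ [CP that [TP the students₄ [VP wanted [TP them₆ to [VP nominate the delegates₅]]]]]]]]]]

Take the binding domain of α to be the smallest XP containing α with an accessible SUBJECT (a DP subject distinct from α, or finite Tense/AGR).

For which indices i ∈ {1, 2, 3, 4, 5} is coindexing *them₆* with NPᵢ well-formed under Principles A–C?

*them* is a pronoun, so Principle B applies: it must be free in its binding domain.
Binding domain of *them₆*: the embedded TP, whose subject is the students₄.
*the negotiators₁* c-commands the pronoun but from outside its binding domain, and is not c-commanded by it → coindexation permitted.
*the reviewers₂* c-commands the pronoun but from outside its binding domain, and is not c-commanded by it → coindexation permitted.
*the twins₃* c-commands the pronoun but from outside its binding domain, and is not c-commanded by it → coindexation permitted.
*the students₄* c-commands the pronoun within its binding domain → coindexation would violate Principle B.
*the delegates₅*: the pronoun c-commands this R-expression → coindexation would violate Principle C on *the delegates₅*.

{1, 2, 3}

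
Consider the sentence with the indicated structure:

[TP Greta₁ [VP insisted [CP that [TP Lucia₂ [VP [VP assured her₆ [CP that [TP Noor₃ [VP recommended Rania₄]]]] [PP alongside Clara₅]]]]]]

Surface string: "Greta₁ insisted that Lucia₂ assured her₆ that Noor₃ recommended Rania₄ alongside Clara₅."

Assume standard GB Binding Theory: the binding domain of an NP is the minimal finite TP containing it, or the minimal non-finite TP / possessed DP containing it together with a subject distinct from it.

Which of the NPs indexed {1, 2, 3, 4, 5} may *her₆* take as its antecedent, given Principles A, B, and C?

{1, 5}

*her* is a pronoun, so Principle B applies: it must be free in its binding domain.
Binding domain of *her₆*: the embedded TP, whose subject is Lucia₂.
*Greta₁* c-commands the pronoun but from outside its binding domain, and is not c-commanded by it → coindexation permitted.
*Lucia₂* c-commands the pronoun within its binding domain → coindexation would violate Principle B.
*Noor₃*: the pronoun c-commands this R-expression → coindexation would violate Principle C on *Noor₃*.
*Rania₄*: the pronoun c-commands this R-expression → coindexation would violate Principle C on *Rania₄*.
*Clara₅* and the pronoun do not c-command one another → neither Principle B nor Principle C is at stake; coindexation permitted.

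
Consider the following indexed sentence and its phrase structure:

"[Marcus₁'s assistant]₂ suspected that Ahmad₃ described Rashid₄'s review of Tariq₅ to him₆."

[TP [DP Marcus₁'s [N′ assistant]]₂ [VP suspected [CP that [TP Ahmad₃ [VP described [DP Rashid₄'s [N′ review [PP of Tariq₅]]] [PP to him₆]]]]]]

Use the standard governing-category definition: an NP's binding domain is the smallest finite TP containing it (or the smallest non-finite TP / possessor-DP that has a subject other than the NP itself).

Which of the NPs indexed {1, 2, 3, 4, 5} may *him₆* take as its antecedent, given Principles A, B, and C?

*him* is a pronoun, so Principle B applies: it must be free in its binding domain.
Binding domain of *him₆*: the embedded TP, whose subject is Ahmad₃.
*Marcus₁* and the pronoun do not c-command one another → neither Principle B nor Principle C is at stake; coindexation permitted.
*[Marcus₁'s assistant]₂* c-commands the pronoun but from outside its binding domain, and is not c-commanded by it → coindexation permitted.
*Ahmad₃* c-commands the pronoun within its binding domain → coindexation would violate Principle B.
*Rashid₄* and the pronoun do not c-command one another → neither Principle B nor Principle C is at stake; coindexation permitted.
*Tariq₅* and the pronoun do not c-command one another → neither Principle B nor Principle C is at stake; coindexation permitted.

{1, 2, 4, 5}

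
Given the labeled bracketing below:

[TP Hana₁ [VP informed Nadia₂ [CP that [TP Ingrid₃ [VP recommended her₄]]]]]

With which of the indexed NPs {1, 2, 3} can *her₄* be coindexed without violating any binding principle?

*her* is a pronoun, so Principle B applies: it must be free in its binding domain.
Binding domain of *her₄*: the embedded TP, whose subject is Ingrid₃.
*Hana₁* c-commands the pronoun but from outside its binding domain, and is not c-commanded by it → coindexation permitted.
*Nadia₂* c-commands the pronoun but from outside its binding domain, and is not c-commanded by it → coindexation permitted.
*Ingrid₃* c-commands the pronoun within its binding domain → coindexation would violate Principle B.

{1, 2}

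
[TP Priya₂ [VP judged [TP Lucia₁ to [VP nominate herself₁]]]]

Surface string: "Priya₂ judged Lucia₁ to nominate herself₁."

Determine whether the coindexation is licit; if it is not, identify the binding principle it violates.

The two coindexed NPs are *Lucia₁* and *herself₁*.
*herself₁* is an anaphor; its binding domain is the embedded TP, whose subject is Lucia₁. *Lucia₁* c-commands it within that domain and shares its index, so Principle A is satisfied.
*Lucia₁* is an R-expression; *herself₁* does not c-command it, and no other NP shares its index, so Principle C is satisfied.
All principles are respected.

grammatical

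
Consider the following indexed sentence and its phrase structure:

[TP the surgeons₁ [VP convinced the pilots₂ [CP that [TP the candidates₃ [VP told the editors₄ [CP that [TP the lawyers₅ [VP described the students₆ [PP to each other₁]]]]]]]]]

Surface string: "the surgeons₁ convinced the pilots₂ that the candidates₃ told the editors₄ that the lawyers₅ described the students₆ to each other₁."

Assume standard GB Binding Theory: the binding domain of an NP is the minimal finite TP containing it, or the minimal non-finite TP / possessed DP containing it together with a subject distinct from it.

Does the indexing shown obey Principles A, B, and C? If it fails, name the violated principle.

The two coindexed NPs are *the surgeons₁* and *each other₁*.
*each other₁* is an anaphor. Principle A requires it to be bound within its binding domain — the embedded TP, whose subject is the lawyers₅.
Within that domain it is c-commanded by *the lawyers₅*, *the students₆*, none of which share its index.
*the surgeons₁* does c-command the anaphor, but from outside its binding domain.
The anaphor is unbound in its domain → Principle A violation.

Principle A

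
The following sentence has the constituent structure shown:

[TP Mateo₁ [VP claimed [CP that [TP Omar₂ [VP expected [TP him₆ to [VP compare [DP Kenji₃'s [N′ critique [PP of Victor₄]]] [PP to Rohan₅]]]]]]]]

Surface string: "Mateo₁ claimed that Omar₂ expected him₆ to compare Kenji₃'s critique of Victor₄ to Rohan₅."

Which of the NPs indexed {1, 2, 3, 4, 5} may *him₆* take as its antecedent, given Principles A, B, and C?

{1}

*him* is a pronoun, so Principle B applies: it must be free in its binding domain.
Binding domain of *him₆*: the embedded TP, whose subject is Omar₂.
*Mateo₁* c-commands the pronoun but from outside its binding domain, and is not c-commanded by it → coindexation permitted.
*Omar₂* c-commands the pronoun within its binding domain → coindexation would violate Principle B.
*Kenji₃*: the pronoun c-commands this R-expression → coindexation would violate Principle C on *Kenji₃*.
*Victor₄*: the pronoun c-commands this R-expression → coindexation would violate Principle C on *Victor₄*.
*Rohan₅*: the pronoun c-commands this R-expression → coindexation would violate Principle C on *Rohan₅*.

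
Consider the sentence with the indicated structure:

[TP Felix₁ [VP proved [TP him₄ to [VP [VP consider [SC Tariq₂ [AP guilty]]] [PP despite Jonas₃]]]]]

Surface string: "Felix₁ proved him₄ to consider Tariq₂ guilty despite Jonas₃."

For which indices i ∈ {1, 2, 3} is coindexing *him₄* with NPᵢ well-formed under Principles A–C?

none

*him* is a pronoun, so Principle B applies: it must be free in its binding domain.
Binding domain of *him₄*: the matrix TP, whose subject is Felix₁.
*Felix₁* c-commands the pronoun within its binding domain → coindexation would violate Principle B.
*Tariq₂*: the pronoun c-commands this R-expression → coindexation would violate Principle C on *Tariq₂*.
*Jonas₃*: the pronoun c-commands this R-expression → coindexation would violate Principle C on *Jonas₃*.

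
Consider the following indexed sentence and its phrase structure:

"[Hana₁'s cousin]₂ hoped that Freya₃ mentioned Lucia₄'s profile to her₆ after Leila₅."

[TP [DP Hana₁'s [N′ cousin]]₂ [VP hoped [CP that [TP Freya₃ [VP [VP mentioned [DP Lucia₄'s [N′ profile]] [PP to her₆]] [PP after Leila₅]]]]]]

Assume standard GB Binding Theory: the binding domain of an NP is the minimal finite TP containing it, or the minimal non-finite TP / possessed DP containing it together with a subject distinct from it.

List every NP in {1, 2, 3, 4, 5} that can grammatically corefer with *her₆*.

*her* is a pronoun, so Principle B applies: it must be free in its binding domain.
Binding domain of *her₆*: the embedded TP, whose subject is Freya₃.
*Hana₁* and the pronoun do not c-command one another → neither Principle B nor Principle C is at stake; coindexation permitted.
*[Hana₁'s cousin]₂* c-commands the pronoun but from outside its binding domain, and is not c-commanded by it → coindexation permitted.
*Freya₃* c-commands the pronoun within its binding domain → coindexation would violate Principle B.
*Lucia₄* and the pronoun do not c-command one another → neither Principle B nor Principle C is at stake; coindexation permitted.
*Leila₅* and the pronoun do not c-command one another → neither Principle B nor Principle C is at stake; coindexation permitted.

{1, 2, 4, 5}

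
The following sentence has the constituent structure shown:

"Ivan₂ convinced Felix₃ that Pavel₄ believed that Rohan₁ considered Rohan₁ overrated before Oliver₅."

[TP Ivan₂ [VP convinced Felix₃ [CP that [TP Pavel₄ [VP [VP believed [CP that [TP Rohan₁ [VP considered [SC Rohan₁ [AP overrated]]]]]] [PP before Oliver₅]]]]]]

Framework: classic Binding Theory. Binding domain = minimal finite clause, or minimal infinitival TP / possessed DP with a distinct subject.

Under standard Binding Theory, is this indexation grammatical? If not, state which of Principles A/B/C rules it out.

Principle C

The two coindexed NPs are *Rohan₁* (the lower occurrence) and *Rohan₁* (the higher occurrence).
*Rohan₁* (the lower occurrence) is an R-expression. Principle C requires it to be free everywhere.
*Rohan₁* (the higher occurrence) c-commands it and carries the same index.
The R-expression is bound → Principle C violation.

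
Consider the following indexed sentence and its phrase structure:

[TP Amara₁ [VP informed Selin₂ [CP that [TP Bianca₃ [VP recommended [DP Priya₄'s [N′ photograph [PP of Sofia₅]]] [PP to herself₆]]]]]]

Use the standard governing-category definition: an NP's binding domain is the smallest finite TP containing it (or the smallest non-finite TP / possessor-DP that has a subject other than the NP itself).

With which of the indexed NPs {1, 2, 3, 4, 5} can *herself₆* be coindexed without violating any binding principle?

{3}

*herself* is an anaphor, so Principle A applies: it must be bound in its binding domain.
Binding domain of *herself₆*: the embedded TP, whose subject is Bianca₃.
*Amara₁* c-commands the anaphor but is outside its binding domain → cannot satisfy Principle A.
*Selin₂* c-commands the anaphor but is outside its binding domain → cannot satisfy Principle A.
*Bianca₃* c-commands the anaphor within its binding domain → licit binder.
*Priya₄* does not c-command the anaphor → cannot bind it.
*Sofia₅* does not c-command the anaphor → cannot bind it.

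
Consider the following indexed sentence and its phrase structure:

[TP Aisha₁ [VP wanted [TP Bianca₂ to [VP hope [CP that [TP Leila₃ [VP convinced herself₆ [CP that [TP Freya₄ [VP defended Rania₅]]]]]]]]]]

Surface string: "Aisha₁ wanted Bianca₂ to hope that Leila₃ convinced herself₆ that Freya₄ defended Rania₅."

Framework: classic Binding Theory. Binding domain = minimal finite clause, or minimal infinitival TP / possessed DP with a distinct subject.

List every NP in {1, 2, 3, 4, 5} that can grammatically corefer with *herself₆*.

*herself* is an anaphor, so Principle A applies: it must be bound in its binding domain.
Binding domain of *herself₆*: the embedded TP, whose subject is Leila₃.
*Aisha₁* c-commands the anaphor but is outside its binding domain → cannot satisfy Principle A.
*Bianca₂* c-commands the anaphor but is outside its binding domain → cannot satisfy Principle A.
*Leila₃* c-commands the anaphor within its binding domain → licit binder.
*Freya₄* does not c-command the anaphor → cannot bind it.
*Rania₅* does not c-command the anaphor → cannot bind it.

{3}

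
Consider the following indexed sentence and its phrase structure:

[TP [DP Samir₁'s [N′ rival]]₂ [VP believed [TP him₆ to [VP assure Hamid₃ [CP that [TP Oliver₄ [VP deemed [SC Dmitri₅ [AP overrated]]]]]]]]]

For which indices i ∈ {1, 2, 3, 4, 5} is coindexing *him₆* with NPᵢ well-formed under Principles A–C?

{1}

*him* is a pronoun, so Principle B applies: it must be free in its binding domain.
Binding domain of *him₆*: the matrix TP, whose subject is [Samir₁'s rival]₂.
*Samir₁* and the pronoun do not c-command one another → neither Principle B nor Principle C is at stake; coindexation permitted.
*[Samir₁'s rival]₂* c-commands the pronoun within its binding domain → coindexation would violate Principle B.
*Hamid₃*: the pronoun c-commands this R-expression → coindexation would violate Principle C on *Hamid₃*.
*Oliver₄*: the pronoun c-commands this R-expression → coindexation would violate Principle C on *Oliver₄*.
*Dmitri₅*: the pronoun c-commands this R-expression → coindexation would violate Principle C on *Dmitri₅*.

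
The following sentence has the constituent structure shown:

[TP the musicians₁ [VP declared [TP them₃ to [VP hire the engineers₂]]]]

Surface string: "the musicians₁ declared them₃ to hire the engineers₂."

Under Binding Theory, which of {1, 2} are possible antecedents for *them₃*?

none

*them* is a pronoun, so Principle B applies: it must be free in its binding domain.
Binding domain of *them₃*: the matrix TP, whose subject is the musicians₁.
*the musicians₁* c-commands the pronoun within its binding domain → coindexation would violate Principle B.
*the engineers₂*: the pronoun c-commands this R-expression → coindexation would violate Principle C on *the engineers₂*.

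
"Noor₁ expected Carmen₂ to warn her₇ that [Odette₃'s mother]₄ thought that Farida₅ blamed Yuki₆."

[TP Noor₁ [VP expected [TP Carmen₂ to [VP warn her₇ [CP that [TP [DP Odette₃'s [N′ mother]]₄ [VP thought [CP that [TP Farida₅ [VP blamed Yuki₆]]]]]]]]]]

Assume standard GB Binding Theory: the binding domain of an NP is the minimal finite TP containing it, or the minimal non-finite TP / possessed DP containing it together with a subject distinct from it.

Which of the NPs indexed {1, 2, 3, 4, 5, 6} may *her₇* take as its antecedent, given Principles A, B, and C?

*her* is a pronoun, so Principle B applies: it must be free in its binding domain.
Binding domain of *her₇*: the embedded TP, whose subject is Carmen₂.
*Noor₁* c-commands the pronoun but from outside its binding domain, and is not c-commanded by it → coindexation permitted.
*Carmen₂* c-commands the pronoun within its binding domain → coindexation would violate Principle B.
*Odette₃*: the pronoun c-commands this R-expression → coindexation would violate Principle C on *Odette₃*.
*[Odette₃'s mother]₄*: the pronoun c-commands this R-expression → coindexation would violate Principle C on *[Odette₃'s mother]₄*.
*Farida₅*: the pronoun c-commands this R-expression → coindexation would violate Principle C on *Farida₅*.
*Yuki₆*: the pronoun c-commands this R-expression → coindexation would violate Principle C on *Yuki₆*.

{1}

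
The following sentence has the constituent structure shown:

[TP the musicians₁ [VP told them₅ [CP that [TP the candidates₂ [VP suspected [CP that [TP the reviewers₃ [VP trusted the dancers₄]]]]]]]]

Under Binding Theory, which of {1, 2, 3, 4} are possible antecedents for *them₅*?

none

*them* is a pronoun, so Principle B applies: it must be free in its binding domain.
Binding domain of *them₅*: the matrix TP, whose subject is the musicians₁.
*the musicians₁* c-commands the pronoun within its binding domain → coindexation would violate Principle B.
*the candidates₂*: the pronoun c-commands this R-expression → coindexation would violate Principle C on *the candidates₂*.
*the reviewers₃*: the pronoun c-commands this R-expression → coindexation would violate Principle C on *the reviewers₃*.
*the dancers₄*: the pronoun c-commands this R-expression → coindexation would violate Principle C on *the dancers₄*.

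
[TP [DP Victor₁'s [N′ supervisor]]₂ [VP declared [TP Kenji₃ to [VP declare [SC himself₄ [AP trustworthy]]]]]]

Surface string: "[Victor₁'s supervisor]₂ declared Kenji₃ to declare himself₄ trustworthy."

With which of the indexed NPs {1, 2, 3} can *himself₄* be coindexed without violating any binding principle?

*himself* is an anaphor, so Principle A applies: it must be bound in its binding domain.
Binding domain of *himself₄*: the embedded TP, whose subject is Kenji₃.
*Victor₁* does not c-command the anaphor → cannot bind it.
*[Victor₁'s supervisor]₂* c-commands the anaphor but is outside its binding domain → cannot satisfy Principle A.
*Kenji₃* c-commands the anaphor within its binding domain → licit binder.

{3}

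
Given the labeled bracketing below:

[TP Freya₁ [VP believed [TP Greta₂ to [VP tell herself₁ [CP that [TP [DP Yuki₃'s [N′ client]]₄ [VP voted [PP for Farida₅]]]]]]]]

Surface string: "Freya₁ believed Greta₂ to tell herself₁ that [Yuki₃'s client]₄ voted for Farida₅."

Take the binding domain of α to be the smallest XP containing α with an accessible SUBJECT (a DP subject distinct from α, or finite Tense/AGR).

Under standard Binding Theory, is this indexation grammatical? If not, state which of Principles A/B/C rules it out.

The two coindexed NPs are *Freya₁* and *herself₁*.
*herself₁* is an anaphor. Principle A requires it to be bound within its binding domain — the embedded TP, whose subject is Greta₂.
Within that domain it is c-commanded by *Greta₂*, which does not share its index.
*Freya₁* does c-command the anaphor, but from outside its binding domain.
The anaphor is unbound in its domain → Principle A violation.

Principle A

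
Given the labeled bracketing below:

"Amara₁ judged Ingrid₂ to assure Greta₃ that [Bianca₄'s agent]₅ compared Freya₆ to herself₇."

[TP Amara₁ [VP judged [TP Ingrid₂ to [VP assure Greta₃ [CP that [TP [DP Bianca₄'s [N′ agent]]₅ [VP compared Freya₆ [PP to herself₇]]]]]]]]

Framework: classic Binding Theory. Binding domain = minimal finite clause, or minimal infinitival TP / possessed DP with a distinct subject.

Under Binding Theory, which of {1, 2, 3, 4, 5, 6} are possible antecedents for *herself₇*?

{5, 6}

*herself* is an anaphor, so Principle A applies: it must be bound in its binding domain.
Binding domain of *herself₇*: the embedded TP, whose subject is [Bianca₄'s agent]₅.
*Amara₁* c-commands the anaphor but is outside its binding domain → cannot satisfy Principle A.
*Ingrid₂* c-commands the anaphor but is outside its binding domain → cannot satisfy Principle A.
*Greta₃* c-commands the anaphor but is outside its binding domain → cannot satisfy Principle A.
*Bianca₄* does not c-command the anaphor → cannot bind it.
*[Bianca₄'s agent]₅* c-commands the anaphor within its binding domain → licit binder.
*Freya₆* c-commands the anaphor within its binding domain → licit binder.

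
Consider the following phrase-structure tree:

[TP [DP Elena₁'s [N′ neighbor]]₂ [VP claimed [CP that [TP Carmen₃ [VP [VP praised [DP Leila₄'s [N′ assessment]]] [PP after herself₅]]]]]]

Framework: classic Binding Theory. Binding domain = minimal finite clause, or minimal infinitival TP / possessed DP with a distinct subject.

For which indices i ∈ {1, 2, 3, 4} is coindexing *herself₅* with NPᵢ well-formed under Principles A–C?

*herself* is an anaphor, so Principle A applies: it must be bound in its binding domain.
Binding domain of *herself₅*: the embedded TP, whose subject is Carmen₃.
*Elena₁* does not c-command the anaphor → cannot bind it.
*[Elena₁'s neighbor]₂* c-commands the anaphor but is outside its binding domain → cannot satisfy Principle A.
*Carmen₃* c-commands the anaphor within its binding domain → licit binder.
*Leila₄* does not c-command the anaphor → cannot bind it.

{3}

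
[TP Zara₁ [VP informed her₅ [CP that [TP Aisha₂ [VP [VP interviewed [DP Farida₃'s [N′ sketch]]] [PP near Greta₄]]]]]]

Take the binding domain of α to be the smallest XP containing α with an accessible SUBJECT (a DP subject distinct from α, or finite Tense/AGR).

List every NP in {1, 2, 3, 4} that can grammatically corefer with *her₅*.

*her* is a pronoun, so Principle B applies: it must be free in its binding domain.
Binding domain of *her₅*: the matrix TP, whose subject is Zara₁.
*Zara₁* c-commands the pronoun within its binding domain → coindexation would violate Principle B.
*Aisha₂*: the pronoun c-commands this R-expression → coindexation would violate Principle C on *Aisha₂*.
*Farida₃*: the pronoun c-commands this R-expression → coindexation would violate Principle C on *Farida₃*.
*Greta₄*: the pronoun c-commands this R-expression → coindexation would violate Principle C on *Greta₄*.

none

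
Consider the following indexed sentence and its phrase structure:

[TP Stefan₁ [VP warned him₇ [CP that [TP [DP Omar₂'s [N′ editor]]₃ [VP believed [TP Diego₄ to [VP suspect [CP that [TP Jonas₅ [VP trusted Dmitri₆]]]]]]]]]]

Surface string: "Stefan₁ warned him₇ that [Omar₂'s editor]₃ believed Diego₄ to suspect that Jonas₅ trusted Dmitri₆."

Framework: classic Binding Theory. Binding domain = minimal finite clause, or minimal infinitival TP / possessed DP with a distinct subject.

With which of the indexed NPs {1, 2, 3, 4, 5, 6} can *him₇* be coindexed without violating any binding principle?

*him* is a pronoun, so Principle B applies: it must be free in its binding domain.
Binding domain of *him₇*: the matrix TP, whose subject is Stefan₁.
*Stefan₁* c-commands the pronoun within its binding domain → coindexation would violate Principle B.
*Omar₂*: the pronoun c-commands this R-expression → coindexation would violate Principle C on *Omar₂*.
*[Omar₂'s editor]₃*: the pronoun c-commands this R-expression → coindexation would violate Principle C on *[Omar₂'s editor]₃*.
*Diego₄*: the pronoun c-commands this R-expression → coindexation would violate Principle C on *Diego₄*.
*Jonas₅*: the pronoun c-commands this R-expression → coindexation would violate Principle C on *Jonas₅*.
*Dmitri₆*: the pronoun c-commands this R-expression → coindexation would violate Principle C on *Dmitri₆*.

none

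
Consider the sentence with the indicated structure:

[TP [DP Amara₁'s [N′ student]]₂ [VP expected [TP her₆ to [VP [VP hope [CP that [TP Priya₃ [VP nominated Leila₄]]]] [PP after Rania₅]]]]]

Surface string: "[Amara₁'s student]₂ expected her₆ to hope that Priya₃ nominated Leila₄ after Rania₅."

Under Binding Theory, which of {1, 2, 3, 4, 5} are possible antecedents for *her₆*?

*her* is a pronoun, so Principle B applies: it must be free in its binding domain.
Binding domain of *her₆*: the matrix TP, whose subject is [Amara₁'s student]₂.
*Amara₁* and the pronoun do not c-command one another → neither Principle B nor Principle C is at stake; coindexation permitted.
*[Amara₁'s student]₂* c-commands the pronoun within its binding domain → coindexation would violate Principle B.
*Priya₃*: the pronoun c-commands this R-expression → coindexation would violate Principle C on *Priya₃*.
*Leila₄*: the pronoun c-commands this R-expression → coindexation would violate Principle C on *Leila₄*.
*Rania₅*: the pronoun c-commands this R-expression → coindexation would violate Principle C on *Rania₅*.

{1}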